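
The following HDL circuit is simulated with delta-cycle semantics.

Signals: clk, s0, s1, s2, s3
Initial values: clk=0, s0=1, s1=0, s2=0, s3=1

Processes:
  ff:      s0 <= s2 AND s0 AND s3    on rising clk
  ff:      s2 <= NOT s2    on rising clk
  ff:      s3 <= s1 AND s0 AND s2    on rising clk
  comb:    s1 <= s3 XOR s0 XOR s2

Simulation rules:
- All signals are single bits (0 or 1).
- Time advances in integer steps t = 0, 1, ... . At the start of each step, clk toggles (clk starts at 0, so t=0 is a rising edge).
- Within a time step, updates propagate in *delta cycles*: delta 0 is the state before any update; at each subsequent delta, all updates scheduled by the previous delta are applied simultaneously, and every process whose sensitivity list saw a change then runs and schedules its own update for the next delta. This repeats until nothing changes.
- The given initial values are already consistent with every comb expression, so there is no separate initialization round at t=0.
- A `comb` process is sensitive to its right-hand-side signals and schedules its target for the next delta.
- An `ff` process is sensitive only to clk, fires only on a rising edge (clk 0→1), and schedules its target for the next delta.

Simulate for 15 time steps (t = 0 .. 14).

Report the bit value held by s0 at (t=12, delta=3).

0

t=0 Δ0: clk=0 s2=0 s3=1 s1=0 s0=1
  Δ1: clk:0→1
  Δ2: s2:0→1, s3:1→0, s0:1→0
  Δ3: s1:0→1
  (3Δ to stable)
t=1 Δ0: clk=1 s2=1 s3=0 s1=1 s0=0
  Δ1: clk:1→0
  (1Δ to stable)
t=2 Δ0: clk=0 s2=1 s3=0 s1=1 s0=0
  Δ1: clk:0→1
  Δ2: s2:1→0
  Δ3: s1:1→0
  (3Δ to stable)
t=3 Δ0: clk=1 s2=0 s3=0 s1=0 s0=0
  Δ1: clk:1→0
  (1Δ to stable)
t=4 Δ0: clk=0 s2=0 s3=0 s1=0 s0=0
  Δ1: clk:0→1
  Δ2: s2:0→1
  Δ3: s1:0→1
  (3Δ to stable)
t=5 Δ0: clk=1 s2=1 s3=0 s1=1 s0=0
  Δ1: clk:1→0
  (1Δ to stable)
t=6 Δ0: clk=0 s2=1 s3=0 s1=1 s0=0
  Δ1: clk:0→1
  Δ2: s2:1→0
  Δ3: s1:1→0
  (3Δ to stable)
t=7 Δ0: clk=1 s2=0 s3=0 s1=0 s0=0
  Δ1: clk:1→0
  (1Δ to stable)
t=8 Δ0: clk=0 s2=0 s3=0 s1=0 s0=0
  Δ1: clk:0→1
  Δ2: s2:0→1
  Δ3: s1:0→1
  (3Δ to stable)
t=9 Δ0: clk=1 s2=1 s3=0 s1=1 s0=0
  Δ1: clk:1→0
  (1Δ to stable)
t=10 Δ0: clk=0 s2=1 s3=0 s1=1 s0=0
  Δ1: clk:0→1
  Δ2: s2:1→0
  Δ3: s1:1→0
  (3Δ to stable)
t=11 Δ0: clk=1 s2=0 s3=0 s1=0 s0=0
  Δ1: clk:1→0
  (1Δ to stable)
t=12 Δ0: clk=0 s2=0 s3=0 s1=0 s0=0
  Δ1: clk:0→1
  Δ2: s2:0→1
  Δ3: s1:0→1
  (3Δ to stable)
t=13 Δ0: clk=1 s2=1 s3=0 s1=1 s0=0
  Δ1: clk:1→0
  (1Δ to stable)
t=14 Δ0: clk=0 s2=1 s3=0 s1=1 s0=0
  Δ1: clk:0→1
  Δ2: s2:1→0
  Δ3: s1:1→0
  (3Δ to stable)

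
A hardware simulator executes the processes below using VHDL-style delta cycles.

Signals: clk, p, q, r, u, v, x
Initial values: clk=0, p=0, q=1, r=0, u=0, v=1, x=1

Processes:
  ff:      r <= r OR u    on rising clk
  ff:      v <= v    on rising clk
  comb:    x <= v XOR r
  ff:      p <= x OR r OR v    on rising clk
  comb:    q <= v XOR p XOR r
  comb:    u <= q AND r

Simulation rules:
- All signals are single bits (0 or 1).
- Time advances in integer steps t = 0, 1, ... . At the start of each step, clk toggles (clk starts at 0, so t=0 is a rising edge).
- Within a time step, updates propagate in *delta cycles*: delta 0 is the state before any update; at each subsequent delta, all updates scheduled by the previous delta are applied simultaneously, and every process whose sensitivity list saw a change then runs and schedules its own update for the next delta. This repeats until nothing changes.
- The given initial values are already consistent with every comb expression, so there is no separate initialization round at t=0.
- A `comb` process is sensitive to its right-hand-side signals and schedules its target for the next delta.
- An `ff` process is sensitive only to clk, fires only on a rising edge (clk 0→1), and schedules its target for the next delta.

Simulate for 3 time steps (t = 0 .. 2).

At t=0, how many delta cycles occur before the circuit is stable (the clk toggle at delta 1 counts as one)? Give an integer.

[bits: q,u,r,clk,v,x,p]
t=0: Δ0=1000110 Δ1=1001110 Δ2=1001111 Δ3=0001111 | 3Δ
t=1: Δ0=0001111 Δ1=0000111 | 1Δ
t=2: Δ0=0000111 Δ1=0001111 | 1Δ

3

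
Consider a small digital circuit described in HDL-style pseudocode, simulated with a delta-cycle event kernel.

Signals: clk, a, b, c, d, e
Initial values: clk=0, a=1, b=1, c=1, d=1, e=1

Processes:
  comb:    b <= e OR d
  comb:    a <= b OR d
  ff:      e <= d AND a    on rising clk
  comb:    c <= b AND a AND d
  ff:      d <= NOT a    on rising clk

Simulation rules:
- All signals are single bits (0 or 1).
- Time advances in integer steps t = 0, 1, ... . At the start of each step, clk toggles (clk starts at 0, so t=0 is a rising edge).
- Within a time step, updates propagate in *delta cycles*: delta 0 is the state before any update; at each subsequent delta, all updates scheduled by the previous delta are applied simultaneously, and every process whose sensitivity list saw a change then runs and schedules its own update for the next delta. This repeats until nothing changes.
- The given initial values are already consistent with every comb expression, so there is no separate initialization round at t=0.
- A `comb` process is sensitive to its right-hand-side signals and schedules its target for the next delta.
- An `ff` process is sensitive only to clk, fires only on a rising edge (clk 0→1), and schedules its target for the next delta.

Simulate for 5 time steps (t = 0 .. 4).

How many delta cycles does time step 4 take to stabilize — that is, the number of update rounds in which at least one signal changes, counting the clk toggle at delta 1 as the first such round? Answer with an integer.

4

[bits: d,clk,b,c,a,e]
t=0: Δ0=101111 Δ1=111111 Δ2=011111 Δ3=011011 | 3Δ
t=1: Δ0=011011 Δ1=001011 | 1Δ
t=2: Δ0=001011 Δ1=011011 Δ2=011010 Δ3=010010 Δ4=010000 | 4Δ
t=3: Δ0=010000 Δ1=000000 | 1Δ
t=4: Δ0=000000 Δ1=010000 Δ2=110000 Δ3=111010 Δ4=111110 | 4Δ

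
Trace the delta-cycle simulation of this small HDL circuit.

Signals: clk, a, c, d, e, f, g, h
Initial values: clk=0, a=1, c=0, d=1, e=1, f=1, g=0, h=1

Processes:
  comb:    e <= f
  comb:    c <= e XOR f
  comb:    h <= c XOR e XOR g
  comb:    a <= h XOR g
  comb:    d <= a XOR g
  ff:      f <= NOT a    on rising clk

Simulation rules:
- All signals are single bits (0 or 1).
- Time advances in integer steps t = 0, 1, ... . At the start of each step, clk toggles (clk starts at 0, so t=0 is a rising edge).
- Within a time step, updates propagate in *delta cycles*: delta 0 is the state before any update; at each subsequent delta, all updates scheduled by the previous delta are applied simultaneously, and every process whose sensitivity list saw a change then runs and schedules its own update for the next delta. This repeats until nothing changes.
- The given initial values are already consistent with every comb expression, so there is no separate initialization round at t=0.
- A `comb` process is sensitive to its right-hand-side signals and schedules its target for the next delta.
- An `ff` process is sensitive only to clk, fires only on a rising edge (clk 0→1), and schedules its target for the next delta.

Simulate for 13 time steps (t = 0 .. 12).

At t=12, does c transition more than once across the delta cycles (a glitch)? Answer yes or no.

[bits: d,clk,a,e,g,f,c,h]
t=0: Δ0=10110101 Δ1=11110101 Δ2=11110001 Δ3=11100011 Δ4=11100001 Δ5=11100000 Δ6=11000000 Δ7=01000000 | 7Δ
t=1: Δ0=01000000 Δ1=00000000 | 1Δ
t=2: Δ0=00000000 Δ1=01000000 Δ2=01000100 Δ3=01010110 Δ4=01010100 Δ5=01010101 Δ6=01110101 Δ7=11110101 | 7Δ
t=3: Δ0=11110101 Δ1=10110101 | 1Δ
t=4: Δ0=10110101 Δ1=11110101 Δ2=11110001 Δ3=11100011 Δ4=11100001 Δ5=11100000 Δ6=11000000 Δ7=01000000 | 7Δ
t=5: Δ0=01000000 Δ1=00000000 | 1Δ
t=6: Δ0=00000000 Δ1=01000000 Δ2=01000100 Δ3=01010110 Δ4=01010100 Δ5=01010101 Δ6=01110101 Δ7=11110101 | 7Δ
t=7: Δ0=11110101 Δ1=10110101 | 1Δ
t=8: Δ0=10110101 Δ1=11110101 Δ2=11110001 Δ3=11100011 Δ4=11100001 Δ5=11100000 Δ6=11000000 Δ7=01000000 | 7Δ
t=9: Δ0=01000000 Δ1=00000000 | 1Δ
t=10: Δ0=00000000 Δ1=01000000 Δ2=01000100 Δ3=01010110 Δ4=01010100 Δ5=01010101 Δ6=01110101 Δ7=11110101 | 7Δ
t=11: Δ0=11110101 Δ1=10110101 | 1Δ
t=12: Δ0=10110101 Δ1=11110101 Δ2=11110001 Δ3=11100011 Δ4=11100001 Δ5=11100000 Δ6=11000000 Δ7=01000000 | 7Δ

yes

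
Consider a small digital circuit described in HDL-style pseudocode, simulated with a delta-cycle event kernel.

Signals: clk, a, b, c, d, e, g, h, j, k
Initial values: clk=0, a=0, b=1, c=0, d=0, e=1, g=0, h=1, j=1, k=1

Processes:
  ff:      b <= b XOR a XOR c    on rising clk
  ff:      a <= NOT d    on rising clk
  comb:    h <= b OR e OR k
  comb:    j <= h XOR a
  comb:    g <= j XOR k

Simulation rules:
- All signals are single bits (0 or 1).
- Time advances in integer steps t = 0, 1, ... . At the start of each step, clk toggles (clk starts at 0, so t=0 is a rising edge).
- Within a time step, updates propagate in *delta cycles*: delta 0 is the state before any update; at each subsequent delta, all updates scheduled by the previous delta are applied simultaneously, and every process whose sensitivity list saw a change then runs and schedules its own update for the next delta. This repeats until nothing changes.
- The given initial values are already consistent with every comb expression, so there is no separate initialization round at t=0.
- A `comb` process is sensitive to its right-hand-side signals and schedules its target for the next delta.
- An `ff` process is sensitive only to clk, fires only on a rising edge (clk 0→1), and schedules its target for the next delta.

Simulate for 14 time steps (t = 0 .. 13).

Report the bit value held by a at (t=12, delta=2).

1

[bits: clk,j,a,d,g,e,h,c,k,b]
t=0: Δ0=0100011011 Δ1=1100011011 Δ2=1110011011 Δ3=1010011011 Δ4=1010111011 | 4Δ
t=1: Δ0=1010111011 Δ1=0010111011 | 1Δ
t=2: Δ0=0010111011 Δ1=1010111011 Δ2=1010111010 | 2Δ
t=3: Δ0=1010111010 Δ1=0010111010 | 1Δ
t=4: Δ0=0010111010 Δ1=1010111010 Δ2=1010111011 | 2Δ
t=5: Δ0=1010111011 Δ1=0010111011 | 1Δ
t=6: Δ0=0010111011 Δ1=1010111011 Δ2=1010111010 | 2Δ
t=7: Δ0=1010111010 Δ1=0010111010 | 1Δ
t=8: Δ0=0010111010 Δ1=1010111010 Δ2=1010111011 | 2Δ
t=9: Δ0=1010111011 Δ1=0010111011 | 1Δ
t=10: Δ0=0010111011 Δ1=1010111011 Δ2=1010111010 | 2Δ
t=11: Δ0=1010111010 Δ1=0010111010 | 1Δ
t=12: Δ0=0010111010 Δ1=1010111010 Δ2=1010111011 | 2Δ
t=13: Δ0=1010111011 Δ1=0010111011 | 1Δ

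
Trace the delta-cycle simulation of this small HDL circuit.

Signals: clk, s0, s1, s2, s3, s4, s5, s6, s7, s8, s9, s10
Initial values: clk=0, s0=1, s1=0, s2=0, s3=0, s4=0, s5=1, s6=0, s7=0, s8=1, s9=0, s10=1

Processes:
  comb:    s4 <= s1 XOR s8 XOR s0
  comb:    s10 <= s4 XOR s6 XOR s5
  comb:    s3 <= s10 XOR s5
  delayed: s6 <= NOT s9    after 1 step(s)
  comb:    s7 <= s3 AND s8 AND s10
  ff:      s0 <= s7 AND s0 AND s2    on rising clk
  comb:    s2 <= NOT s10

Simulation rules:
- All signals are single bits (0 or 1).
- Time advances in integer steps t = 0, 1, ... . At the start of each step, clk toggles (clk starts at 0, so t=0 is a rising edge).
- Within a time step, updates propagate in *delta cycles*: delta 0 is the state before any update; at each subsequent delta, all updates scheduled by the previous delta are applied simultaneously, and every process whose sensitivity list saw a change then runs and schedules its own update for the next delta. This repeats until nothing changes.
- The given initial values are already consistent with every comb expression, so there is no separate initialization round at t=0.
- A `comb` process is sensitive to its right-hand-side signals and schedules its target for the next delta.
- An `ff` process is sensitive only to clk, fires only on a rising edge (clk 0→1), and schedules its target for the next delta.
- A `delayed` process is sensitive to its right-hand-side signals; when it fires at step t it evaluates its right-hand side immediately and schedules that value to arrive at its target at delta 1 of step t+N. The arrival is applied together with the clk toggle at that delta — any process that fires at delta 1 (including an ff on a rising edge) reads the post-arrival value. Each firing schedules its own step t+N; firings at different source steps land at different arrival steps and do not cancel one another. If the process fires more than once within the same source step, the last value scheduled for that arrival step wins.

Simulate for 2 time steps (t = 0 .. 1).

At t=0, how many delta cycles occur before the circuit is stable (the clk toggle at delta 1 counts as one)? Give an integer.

t=0 Δ0: s9=0 s8=1 s1=0 s10=1 s6=0 s3=0 s0=1 s5=1 s4=0 s7=0 clk=0 s2=0
  Δ1: clk:0→1
  Δ2: s0:1→0
  Δ3: s4:0→1
  Δ4: s10:1→0
  Δ5: s3:0→1, s2:0→1
  (5Δ to stable)
t=1 Δ0: s9=0 s8=1 s1=0 s10=0 s6=0 s3=1 s0=0 s5=1 s4=1 s7=0 clk=1 s2=1
  Δ1: clk:1→0
  (1Δ to stable)

5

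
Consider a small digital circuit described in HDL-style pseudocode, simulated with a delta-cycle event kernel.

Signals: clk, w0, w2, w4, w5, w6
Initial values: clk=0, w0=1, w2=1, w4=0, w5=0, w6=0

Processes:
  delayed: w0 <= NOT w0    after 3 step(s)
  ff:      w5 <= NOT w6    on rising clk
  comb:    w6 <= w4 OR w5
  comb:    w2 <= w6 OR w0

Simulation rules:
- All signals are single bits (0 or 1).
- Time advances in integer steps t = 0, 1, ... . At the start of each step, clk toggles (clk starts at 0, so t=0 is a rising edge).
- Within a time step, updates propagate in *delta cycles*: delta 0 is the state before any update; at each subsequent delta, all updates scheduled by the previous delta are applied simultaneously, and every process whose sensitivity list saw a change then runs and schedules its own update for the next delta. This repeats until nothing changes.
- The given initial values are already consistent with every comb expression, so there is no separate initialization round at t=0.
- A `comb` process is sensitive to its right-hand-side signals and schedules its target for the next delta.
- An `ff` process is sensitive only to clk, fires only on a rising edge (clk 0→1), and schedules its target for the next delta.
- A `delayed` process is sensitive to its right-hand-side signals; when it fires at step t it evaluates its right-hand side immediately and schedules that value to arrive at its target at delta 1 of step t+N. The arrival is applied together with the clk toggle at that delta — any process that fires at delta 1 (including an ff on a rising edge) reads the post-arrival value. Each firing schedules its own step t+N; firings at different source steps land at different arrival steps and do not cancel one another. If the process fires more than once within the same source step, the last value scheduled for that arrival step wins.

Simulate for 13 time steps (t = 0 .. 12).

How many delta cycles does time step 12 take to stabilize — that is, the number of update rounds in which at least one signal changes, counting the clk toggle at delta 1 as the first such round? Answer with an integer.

t0.Δ0 w2=1 w5=0 clk=0 w6=0 w4=0 w0=1
t0.Δ1 w2=1 w5=0 clk=1 w6=0 w4=0 w0=1
t0.Δ2 w2=1 w5=1 clk=1 w6=0 w4=0 w0=1
t0.Δ3 w2=1 w5=1 clk=1 w6=1 w4=0 w0=1
t1.Δ0 w2=1 w5=1 clk=1 w6=1 w4=0 w0=1
t1.Δ1 w2=1 w5=1 clk=0 w6=1 w4=0 w0=1
t2.Δ0 w2=1 w5=1 clk=0 w6=1 w4=0 w0=1
t2.Δ1 w2=1 w5=1 clk=1 w6=1 w4=0 w0=1
t2.Δ2 w2=1 w5=0 clk=1 w6=1 w4=0 w0=1
t2.Δ3 w2=1 w5=0 clk=1 w6=0 w4=0 w0=1
t3.Δ0 w2=1 w5=0 clk=1 w6=0 w4=0 w0=1
t3.Δ1 w2=1 w5=0 clk=0 w6=0 w4=0 w0=1
t4.Δ0 w2=1 w5=0 clk=0 w6=0 w4=0 w0=1
t4.Δ1 w2=1 w5=0 clk=1 w6=0 w4=0 w0=1
t4.Δ2 w2=1 w5=1 clk=1 w6=0 w4=0 w0=1
t4.Δ3 w2=1 w5=1 clk=1 w6=1 w4=0 w0=1
t5.Δ0 w2=1 w5=1 clk=1 w6=1 w4=0 w0=1
t5.Δ1 w2=1 w5=1 clk=0 w6=1 w4=0 w0=1
t6.Δ0 w2=1 w5=1 clk=0 w6=1 w4=0 w0=1
t6.Δ1 w2=1 w5=1 clk=1 w6=1 w4=0 w0=1
t6.Δ2 w2=1 w5=0 clk=1 w6=1 w4=0 w0=1
t6.Δ3 w2=1 w5=0 clk=1 w6=0 w4=0 w0=1
t7.Δ0 w2=1 w5=0 clk=1 w6=0 w4=0 w0=1
t7.Δ1 w2=1 w5=0 clk=0 w6=0 w4=0 w0=1
t8.Δ0 w2=1 w5=0 clk=0 w6=0 w4=0 w0=1
t8.Δ1 w2=1 w5=0 clk=1 w6=0 w4=0 w0=1
t8.Δ2 w2=1 w5=1 clk=1 w6=0 w4=0 w0=1
t8.Δ3 w2=1 w5=1 clk=1 w6=1 w4=0 w0=1
t9.Δ0 w2=1 w5=1 clk=1 w6=1 w4=0 w0=1
t9.Δ1 w2=1 w5=1 clk=0 w6=1 w4=0 w0=1
t10.Δ0 w2=1 w5=1 clk=0 w6=1 w4=0 w0=1
t10.Δ1 w2=1 w5=1 clk=1 w6=1 w4=0 w0=1
t10.Δ2 w2=1 w5=0 clk=1 w6=1 w4=0 w0=1
t10.Δ3 w2=1 w5=0 clk=1 w6=0 w4=0 w0=1
t11.Δ0 w2=1 w5=0 clk=1 w6=0 w4=0 w0=1
t11.Δ1 w2=1 w5=0 clk=0 w6=0 w4=0 w0=1
t12.Δ0 w2=1 w5=0 clk=0 w6=0 w4=0 w0=1
t12.Δ1 w2=1 w5=0 clk=1 w6=0 w4=0 w0=1
t12.Δ2 w2=1 w5=1 clk=1 w6=0 w4=0 w0=1
t12.Δ3 w2=1 w5=1 clk=1 w6=1 w4=0 w0=1

3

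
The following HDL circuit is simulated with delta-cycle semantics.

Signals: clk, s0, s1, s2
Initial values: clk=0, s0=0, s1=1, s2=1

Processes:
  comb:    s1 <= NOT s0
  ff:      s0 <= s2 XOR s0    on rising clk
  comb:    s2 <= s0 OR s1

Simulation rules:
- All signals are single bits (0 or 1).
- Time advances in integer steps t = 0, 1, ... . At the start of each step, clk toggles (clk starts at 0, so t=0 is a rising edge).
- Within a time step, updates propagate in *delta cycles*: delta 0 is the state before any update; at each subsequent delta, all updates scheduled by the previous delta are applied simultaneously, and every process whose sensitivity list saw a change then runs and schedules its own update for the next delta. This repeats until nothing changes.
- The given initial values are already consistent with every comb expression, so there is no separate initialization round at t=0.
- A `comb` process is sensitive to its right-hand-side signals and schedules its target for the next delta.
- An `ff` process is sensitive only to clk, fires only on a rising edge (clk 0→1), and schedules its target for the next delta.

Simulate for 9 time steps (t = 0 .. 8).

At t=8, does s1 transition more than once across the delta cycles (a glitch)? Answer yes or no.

no

t0.Δ0 s2=1 clk=0 s0=0 s1=1
t0.Δ1 s2=1 clk=1 s0=0 s1=1
t0.Δ2 s2=1 clk=1 s0=1 s1=1
t0.Δ3 s2=1 clk=1 s0=1 s1=0
t1.Δ0 s2=1 clk=1 s0=1 s1=0
t1.Δ1 s2=1 clk=0 s0=1 s1=0
t2.Δ0 s2=1 clk=0 s0=1 s1=0
t2.Δ1 s2=1 clk=1 s0=1 s1=0
t2.Δ2 s2=1 clk=1 s0=0 s1=0
t2.Δ3 s2=0 clk=1 s0=0 s1=1
t2.Δ4 s2=1 clk=1 s0=0 s1=1
t3.Δ0 s2=1 clk=1 s0=0 s1=1
t3.Δ1 s2=1 clk=0 s0=0 s1=1
t4.Δ0 s2=1 clk=0 s0=0 s1=1
t4.Δ1 s2=1 clk=1 s0=0 s1=1
t4.Δ2 s2=1 clk=1 s0=1 s1=1
t4.Δ3 s2=1 clk=1 s0=1 s1=0
t5.Δ0 s2=1 clk=1 s0=1 s1=0
t5.Δ1 s2=1 clk=0 s0=1 s1=0
t6.Δ0 s2=1 clk=0 s0=1 s1=0
t6.Δ1 s2=1 clk=1 s0=1 s1=0
t6.Δ2 s2=1 clk=1 s0=0 s1=0
t6.Δ3 s2=0 clk=1 s0=0 s1=1
t6.Δ4 s2=1 clk=1 s0=0 s1=1
t7.Δ0 s2=1 clk=1 s0=0 s1=1
t7.Δ1 s2=1 clk=0 s0=0 s1=1
t8.Δ0 s2=1 clk=0 s0=0 s1=1
t8.Δ1 s2=1 clk=1 s0=0 s1=1
t8.Δ2 s2=1 clk=1 s0=1 s1=1
t8.Δ3 s2=1 clk=1 s0=1 s1=0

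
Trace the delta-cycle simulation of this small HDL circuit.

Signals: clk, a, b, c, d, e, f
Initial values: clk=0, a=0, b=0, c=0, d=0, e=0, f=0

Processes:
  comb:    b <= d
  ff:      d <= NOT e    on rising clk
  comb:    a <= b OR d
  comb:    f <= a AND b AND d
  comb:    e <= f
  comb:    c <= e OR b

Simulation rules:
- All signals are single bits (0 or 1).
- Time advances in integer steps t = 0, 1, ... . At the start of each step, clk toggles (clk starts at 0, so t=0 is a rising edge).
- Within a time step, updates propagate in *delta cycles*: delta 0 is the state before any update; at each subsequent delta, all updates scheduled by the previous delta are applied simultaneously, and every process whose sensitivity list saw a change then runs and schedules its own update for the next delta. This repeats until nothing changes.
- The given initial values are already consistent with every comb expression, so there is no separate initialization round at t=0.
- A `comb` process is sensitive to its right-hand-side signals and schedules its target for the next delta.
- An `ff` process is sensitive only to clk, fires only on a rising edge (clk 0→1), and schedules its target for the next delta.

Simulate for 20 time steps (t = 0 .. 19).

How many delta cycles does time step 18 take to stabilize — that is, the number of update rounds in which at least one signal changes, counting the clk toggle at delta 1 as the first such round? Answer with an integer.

5

t0.Δ0 c=0 f=0 e=0 d=0 clk=0 a=0 b=0
t0.Δ1 c=0 f=0 e=0 d=0 clk=1 a=0 b=0
t0.Δ2 c=0 f=0 e=0 d=1 clk=1 a=0 b=0
t0.Δ3 c=0 f=0 e=0 d=1 clk=1 a=1 b=1
t0.Δ4 c=1 f=1 e=0 d=1 clk=1 a=1 b=1
t0.Δ5 c=1 f=1 e=1 d=1 clk=1 a=1 b=1
t1.Δ0 c=1 f=1 e=1 d=1 clk=1 a=1 b=1
t1.Δ1 c=1 f=1 e=1 d=1 clk=0 a=1 b=1
t2.Δ0 c=1 f=1 e=1 d=1 clk=0 a=1 b=1
t2.Δ1 c=1 f=1 e=1 d=1 clk=1 a=1 b=1
t2.Δ2 c=1 f=1 e=1 d=0 clk=1 a=1 b=1
t2.Δ3 c=1 f=0 e=1 d=0 clk=1 a=1 b=0
t2.Δ4 c=1 f=0 e=0 d=0 clk=1 a=0 b=0
t2.Δ5 c=0 f=0 e=0 d=0 clk=1 a=0 b=0
t3.Δ0 c=0 f=0 e=0 d=0 clk=1 a=0 b=0
t3.Δ1 c=0 f=0 e=0 d=0 clk=0 a=0 b=0
t4.Δ0 c=0 f=0 e=0 d=0 clk=0 a=0 b=0
t4.Δ1 c=0 f=0 e=0 d=0 clk=1 a=0 b=0
t4.Δ2 c=0 f=0 e=0 d=1 clk=1 a=0 b=0
t4.Δ3 c=0 f=0 e=0 d=1 clk=1 a=1 b=1
t4.Δ4 c=1 f=1 e=0 d=1 clk=1 a=1 b=1
t4.Δ5 c=1 f=1 e=1 d=1 clk=1 a=1 b=1
t5.Δ0 c=1 f=1 e=1 d=1 clk=1 a=1 b=1
t5.Δ1 c=1 f=1 e=1 d=1 clk=0 a=1 b=1
t6.Δ0 c=1 f=1 e=1 d=1 clk=0 a=1 b=1
t6.Δ1 c=1 f=1 e=1 d=1 clk=1 a=1 b=1
t6.Δ2 c=1 f=1 e=1 d=0 clk=1 a=1 b=1
t6.Δ3 c=1 f=0 e=1 d=0 clk=1 a=1 b=0
t6.Δ4 c=1 f=0 e=0 d=0 clk=1 a=0 b=0
t6.Δ5 c=0 f=0 e=0 d=0 clk=1 a=0 b=0
t7.Δ0 c=0 f=0 e=0 d=0 clk=1 a=0 b=0
t7.Δ1 c=0 f=0 e=0 d=0 clk=0 a=0 b=0
t8.Δ0 c=0 f=0 e=0 d=0 clk=0 a=0 b=0
t8.Δ1 c=0 f=0 e=0 d=0 clk=1 a=0 b=0
t8.Δ2 c=0 f=0 e=0 d=1 clk=1 a=0 b=0
t8.Δ3 c=0 f=0 e=0 d=1 clk=1 a=1 b=1
t8.Δ4 c=1 f=1 e=0 d=1 clk=1 a=1 b=1
t8.Δ5 c=1 f=1 e=1 d=1 clk=1 a=1 b=1
t9.Δ0 c=1 f=1 e=1 d=1 clk=1 a=1 b=1
t9.Δ1 c=1 f=1 e=1 d=1 clk=0 a=1 b=1
t10.Δ0 c=1 f=1 e=1 d=1 clk=0 a=1 b=1
t10.Δ1 c=1 f=1 e=1 d=1 clk=1 a=1 b=1
t10.Δ2 c=1 f=1 e=1 d=0 clk=1 a=1 b=1
t10.Δ3 c=1 f=0 e=1 d=0 clk=1 a=1 b=0
t10.Δ4 c=1 f=0 e=0 d=0 clk=1 a=0 b=0
t10.Δ5 c=0 f=0 e=0 d=0 clk=1 a=0 b=0
t11.Δ0 c=0 f=0 e=0 d=0 clk=1 a=0 b=0
t11.Δ1 c=0 f=0 e=0 d=0 clk=0 a=0 b=0
t12.Δ0 c=0 f=0 e=0 d=0 clk=0 a=0 b=0
t12.Δ1 c=0 f=0 e=0 d=0 clk=1 a=0 b=0
t12.Δ2 c=0 f=0 e=0 d=1 clk=1 a=0 b=0
t12.Δ3 c=0 f=0 e=0 d=1 clk=1 a=1 b=1
t12.Δ4 c=1 f=1 e=0 d=1 clk=1 a=1 b=1
t12.Δ5 c=1 f=1 e=1 d=1 clk=1 a=1 b=1
t13.Δ0 c=1 f=1 e=1 d=1 clk=1 a=1 b=1
t13.Δ1 c=1 f=1 e=1 d=1 clk=0 a=1 b=1
t14.Δ0 c=1 f=1 e=1 d=1 clk=0 a=1 b=1
t14.Δ1 c=1 f=1 e=1 d=1 clk=1 a=1 b=1
t14.Δ2 c=1 f=1 e=1 d=0 clk=1 a=1 b=1
t14.Δ3 c=1 f=0 e=1 d=0 clk=1 a=1 b=0
t14.Δ4 c=1 f=0 e=0 d=0 clk=1 a=0 b=0
t14.Δ5 c=0 f=0 e=0 d=0 clk=1 a=0 b=0
t15.Δ0 c=0 f=0 e=0 d=0 clk=1 a=0 b=0
t15.Δ1 c=0 f=0 e=0 d=0 clk=0 a=0 b=0
t16.Δ0 c=0 f=0 e=0 d=0 clk=0 a=0 b=0
t16.Δ1 c=0 f=0 e=0 d=0 clk=1 a=0 b=0
t16.Δ2 c=0 f=0 e=0 d=1 clk=1 a=0 b=0
t16.Δ3 c=0 f=0 e=0 d=1 clk=1 a=1 b=1
t16.Δ4 c=1 f=1 e=0 d=1 clk=1 a=1 b=1
t16.Δ5 c=1 f=1 e=1 d=1 clk=1 a=1 b=1
t17.Δ0 c=1 f=1 e=1 d=1 clk=1 a=1 b=1
t17.Δ1 c=1 f=1 e=1 d=1 clk=0 a=1 b=1
t18.Δ0 c=1 f=1 e=1 d=1 clk=0 a=1 b=1
t18.Δ1 c=1 f=1 e=1 d=1 clk=1 a=1 b=1
t18.Δ2 c=1 f=1 e=1 d=0 clk=1 a=1 b=1
t18.Δ3 c=1 f=0 e=1 d=0 clk=1 a=1 b=0
t18.Δ4 c=1 f=0 e=0 d=0 clk=1 a=0 b=0
t18.Δ5 c=0 f=0 e=0 d=0 clk=1 a=0 b=0
t19.Δ0 c=0 f=0 e=0 d=0 clk=1 a=0 b=0
t19.Δ1 c=0 f=0 e=0 d=0 clk=0 a=0 b=0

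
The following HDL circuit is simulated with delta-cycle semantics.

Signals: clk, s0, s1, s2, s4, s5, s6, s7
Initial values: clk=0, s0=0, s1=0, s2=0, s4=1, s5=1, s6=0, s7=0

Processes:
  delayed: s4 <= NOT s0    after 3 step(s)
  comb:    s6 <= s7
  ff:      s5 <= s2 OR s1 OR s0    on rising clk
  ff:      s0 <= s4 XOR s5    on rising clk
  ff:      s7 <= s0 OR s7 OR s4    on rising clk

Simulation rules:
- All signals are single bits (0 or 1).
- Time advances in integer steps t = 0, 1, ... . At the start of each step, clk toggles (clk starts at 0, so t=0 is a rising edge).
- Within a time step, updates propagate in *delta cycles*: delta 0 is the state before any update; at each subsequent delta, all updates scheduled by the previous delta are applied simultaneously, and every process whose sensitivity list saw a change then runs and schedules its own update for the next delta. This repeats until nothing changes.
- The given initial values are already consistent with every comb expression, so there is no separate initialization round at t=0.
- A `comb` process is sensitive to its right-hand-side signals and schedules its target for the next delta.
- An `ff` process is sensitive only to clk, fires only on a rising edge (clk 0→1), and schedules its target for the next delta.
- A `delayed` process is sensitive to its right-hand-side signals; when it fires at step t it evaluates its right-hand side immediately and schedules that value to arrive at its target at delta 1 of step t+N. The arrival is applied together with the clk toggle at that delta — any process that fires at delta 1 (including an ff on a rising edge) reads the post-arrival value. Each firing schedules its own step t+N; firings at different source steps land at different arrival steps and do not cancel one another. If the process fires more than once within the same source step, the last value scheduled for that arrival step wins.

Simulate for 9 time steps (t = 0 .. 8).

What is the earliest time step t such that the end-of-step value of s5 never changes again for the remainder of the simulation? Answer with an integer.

t0.Δ0 s0=0 s7=0 s5=1 clk=0 s6=0 s2=0 s1=0 s4=1
t0.Δ1 s0=0 s7=0 s5=1 clk=1 s6=0 s2=0 s1=0 s4=1
t0.Δ2 s0=0 s7=1 s5=0 clk=1 s6=0 s2=0 s1=0 s4=1
t0.Δ3 s0=0 s7=1 s5=0 clk=1 s6=1 s2=0 s1=0 s4=1
t1.Δ0 s0=0 s7=1 s5=0 clk=1 s6=1 s2=0 s1=0 s4=1
t1.Δ1 s0=0 s7=1 s5=0 clk=0 s6=1 s2=0 s1=0 s4=1
t2.Δ0 s0=0 s7=1 s5=0 clk=0 s6=1 s2=0 s1=0 s4=1
t2.Δ1 s0=0 s7=1 s5=0 clk=1 s6=1 s2=0 s1=0 s4=1
t2.Δ2 s0=1 s7=1 s5=0 clk=1 s6=1 s2=0 s1=0 s4=1
t3.Δ0 s0=1 s7=1 s5=0 clk=1 s6=1 s2=0 s1=0 s4=1
t3.Δ1 s0=1 s7=1 s5=0 clk=0 s6=1 s2=0 s1=0 s4=1
t4.Δ0 s0=1 s7=1 s5=0 clk=0 s6=1 s2=0 s1=0 s4=1
t4.Δ1 s0=1 s7=1 s5=0 clk=1 s6=1 s2=0 s1=0 s4=1
t4.Δ2 s0=1 s7=1 s5=1 clk=1 s6=1 s2=0 s1=0 s4=1
t5.Δ0 s0=1 s7=1 s5=1 clk=1 s6=1 s2=0 s1=0 s4=1
t5.Δ1 s0=1 s7=1 s5=1 clk=0 s6=1 s2=0 s1=0 s4=0
t6.Δ0 s0=1 s7=1 s5=1 clk=0 s6=1 s2=0 s1=0 s4=0
t6.Δ1 s0=1 s7=1 s5=1 clk=1 s6=1 s2=0 s1=0 s4=0
t7.Δ0 s0=1 s7=1 s5=1 clk=1 s6=1 s2=0 s1=0 s4=0
t7.Δ1 s0=1 s7=1 s5=1 clk=0 s6=1 s2=0 s1=0 s4=0
t8.Δ0 s0=1 s7=1 s5=1 clk=0 s6=1 s2=0 s1=0 s4=0
t8.Δ1 s0=1 s7=1 s5=1 clk=1 s6=1 s2=0 s1=0 s4=0

4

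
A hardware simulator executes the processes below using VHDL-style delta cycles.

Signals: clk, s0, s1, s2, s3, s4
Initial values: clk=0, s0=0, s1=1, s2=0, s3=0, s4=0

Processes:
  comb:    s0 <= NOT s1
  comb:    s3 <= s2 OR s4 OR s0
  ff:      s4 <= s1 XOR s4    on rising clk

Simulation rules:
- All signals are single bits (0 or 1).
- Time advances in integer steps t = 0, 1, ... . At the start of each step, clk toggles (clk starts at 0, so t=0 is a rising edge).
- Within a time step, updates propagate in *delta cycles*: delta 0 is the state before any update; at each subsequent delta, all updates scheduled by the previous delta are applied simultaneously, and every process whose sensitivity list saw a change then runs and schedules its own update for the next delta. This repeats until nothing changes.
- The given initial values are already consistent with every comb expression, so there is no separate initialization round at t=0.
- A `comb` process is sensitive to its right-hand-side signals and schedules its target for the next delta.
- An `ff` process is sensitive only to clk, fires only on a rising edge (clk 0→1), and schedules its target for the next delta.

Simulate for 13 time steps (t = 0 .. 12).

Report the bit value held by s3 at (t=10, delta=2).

1

[bits: s0,s2,clk,s4,s3,s1]
t=0: Δ0=000001 Δ1=001001 Δ2=001101 Δ3=001111 | 3Δ
t=1: Δ0=001111 Δ1=000111 | 1Δ
t=2: Δ0=000111 Δ1=001111 Δ2=001011 Δ3=001001 | 3Δ
t=3: Δ0=001001 Δ1=000001 | 1Δ
t=4: Δ0=000001 Δ1=001001 Δ2=001101 Δ3=001111 | 3Δ
t=5: Δ0=001111 Δ1=000111 | 1Δ
t=6: Δ0=000111 Δ1=001111 Δ2=001011 Δ3=001001 | 3Δ
t=7: Δ0=001001 Δ1=000001 | 1Δ
t=8: Δ0=000001 Δ1=001001 Δ2=001101 Δ3=001111 | 3Δ
t=9: Δ0=001111 Δ1=000111 | 1Δ
t=10: Δ0=000111 Δ1=001111 Δ2=001011 Δ3=001001 | 3Δ
t=11: Δ0=001001 Δ1=000001 | 1Δ
t=12: Δ0=000001 Δ1=001001 Δ2=001101 Δ3=001111 | 3Δ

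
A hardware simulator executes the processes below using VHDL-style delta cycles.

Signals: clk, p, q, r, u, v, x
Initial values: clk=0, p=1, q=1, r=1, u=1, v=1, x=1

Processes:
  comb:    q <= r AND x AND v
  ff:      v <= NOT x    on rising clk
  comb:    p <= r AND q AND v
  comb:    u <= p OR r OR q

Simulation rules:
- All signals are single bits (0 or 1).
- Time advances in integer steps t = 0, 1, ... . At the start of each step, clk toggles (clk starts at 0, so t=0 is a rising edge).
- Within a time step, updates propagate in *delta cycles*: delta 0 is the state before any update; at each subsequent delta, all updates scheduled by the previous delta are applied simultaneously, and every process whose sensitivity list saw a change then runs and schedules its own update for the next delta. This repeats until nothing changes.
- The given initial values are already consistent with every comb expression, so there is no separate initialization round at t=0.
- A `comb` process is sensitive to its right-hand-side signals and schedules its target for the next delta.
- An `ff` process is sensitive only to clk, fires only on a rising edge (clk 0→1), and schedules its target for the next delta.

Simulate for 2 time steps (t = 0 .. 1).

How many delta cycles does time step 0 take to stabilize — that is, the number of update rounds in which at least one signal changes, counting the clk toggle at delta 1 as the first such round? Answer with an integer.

3

t=0 Δ0: p=1 q=1 x=1 v=1 r=1 u=1 clk=0
  Δ1: clk:0→1
  Δ2: v:1→0
  Δ3: p:1→0, q:1→0
  (3Δ to stable)
t=1 Δ0: p=0 q=0 x=1 v=0 r=1 u=1 clk=1
  Δ1: clk:1→0
  (1Δ to stable)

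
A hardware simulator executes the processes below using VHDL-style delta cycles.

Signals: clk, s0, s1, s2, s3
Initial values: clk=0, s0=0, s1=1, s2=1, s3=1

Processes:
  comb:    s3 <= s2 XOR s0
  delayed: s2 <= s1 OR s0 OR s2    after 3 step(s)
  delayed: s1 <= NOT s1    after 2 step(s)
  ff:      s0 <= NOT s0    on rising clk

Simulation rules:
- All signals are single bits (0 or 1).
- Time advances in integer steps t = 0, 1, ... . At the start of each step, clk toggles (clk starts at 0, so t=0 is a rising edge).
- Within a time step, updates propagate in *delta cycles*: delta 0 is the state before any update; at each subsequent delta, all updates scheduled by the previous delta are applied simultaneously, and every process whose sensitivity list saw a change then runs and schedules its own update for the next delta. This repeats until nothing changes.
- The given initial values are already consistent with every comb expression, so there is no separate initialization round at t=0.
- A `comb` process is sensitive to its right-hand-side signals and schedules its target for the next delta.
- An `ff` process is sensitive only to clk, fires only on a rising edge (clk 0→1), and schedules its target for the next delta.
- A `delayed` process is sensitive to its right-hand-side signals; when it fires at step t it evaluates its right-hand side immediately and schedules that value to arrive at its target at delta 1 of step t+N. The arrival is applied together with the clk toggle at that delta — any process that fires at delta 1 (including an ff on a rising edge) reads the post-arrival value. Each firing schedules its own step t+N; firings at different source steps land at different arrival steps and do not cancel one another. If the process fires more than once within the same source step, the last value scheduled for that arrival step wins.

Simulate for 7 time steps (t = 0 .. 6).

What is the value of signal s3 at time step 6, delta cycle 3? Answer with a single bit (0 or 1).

1

t0.Δ0 s2=1 s3=1 clk=0 s0=0 s1=1
t0.Δ1 s2=1 s3=1 clk=1 s0=0 s1=1
t0.Δ2 s2=1 s3=1 clk=1 s0=1 s1=1
t0.Δ3 s2=1 s3=0 clk=1 s0=1 s1=1
t1.Δ0 s2=1 s3=0 clk=1 s0=1 s1=1
t1.Δ1 s2=1 s3=0 clk=0 s0=1 s1=1
t2.Δ0 s2=1 s3=0 clk=0 s0=1 s1=1
t2.Δ1 s2=1 s3=0 clk=1 s0=1 s1=1
t2.Δ2 s2=1 s3=0 clk=1 s0=0 s1=1
t2.Δ3 s2=1 s3=1 clk=1 s0=0 s1=1
t3.Δ0 s2=1 s3=1 clk=1 s0=0 s1=1
t3.Δ1 s2=1 s3=1 clk=0 s0=0 s1=1
t4.Δ0 s2=1 s3=1 clk=0 s0=0 s1=1
t4.Δ1 s2=1 s3=1 clk=1 s0=0 s1=1
t4.Δ2 s2=1 s3=1 clk=1 s0=1 s1=1
t4.Δ3 s2=1 s3=0 clk=1 s0=1 s1=1
t5.Δ0 s2=1 s3=0 clk=1 s0=1 s1=1
t5.Δ1 s2=1 s3=0 clk=0 s0=1 s1=1
t6.Δ0 s2=1 s3=0 clk=0 s0=1 s1=1
t6.Δ1 s2=1 s3=0 clk=1 s0=1 s1=1
t6.Δ2 s2=1 s3=0 clk=1 s0=0 s1=1
t6.Δ3 s2=1 s3=1 clk=1 s0=0 s1=1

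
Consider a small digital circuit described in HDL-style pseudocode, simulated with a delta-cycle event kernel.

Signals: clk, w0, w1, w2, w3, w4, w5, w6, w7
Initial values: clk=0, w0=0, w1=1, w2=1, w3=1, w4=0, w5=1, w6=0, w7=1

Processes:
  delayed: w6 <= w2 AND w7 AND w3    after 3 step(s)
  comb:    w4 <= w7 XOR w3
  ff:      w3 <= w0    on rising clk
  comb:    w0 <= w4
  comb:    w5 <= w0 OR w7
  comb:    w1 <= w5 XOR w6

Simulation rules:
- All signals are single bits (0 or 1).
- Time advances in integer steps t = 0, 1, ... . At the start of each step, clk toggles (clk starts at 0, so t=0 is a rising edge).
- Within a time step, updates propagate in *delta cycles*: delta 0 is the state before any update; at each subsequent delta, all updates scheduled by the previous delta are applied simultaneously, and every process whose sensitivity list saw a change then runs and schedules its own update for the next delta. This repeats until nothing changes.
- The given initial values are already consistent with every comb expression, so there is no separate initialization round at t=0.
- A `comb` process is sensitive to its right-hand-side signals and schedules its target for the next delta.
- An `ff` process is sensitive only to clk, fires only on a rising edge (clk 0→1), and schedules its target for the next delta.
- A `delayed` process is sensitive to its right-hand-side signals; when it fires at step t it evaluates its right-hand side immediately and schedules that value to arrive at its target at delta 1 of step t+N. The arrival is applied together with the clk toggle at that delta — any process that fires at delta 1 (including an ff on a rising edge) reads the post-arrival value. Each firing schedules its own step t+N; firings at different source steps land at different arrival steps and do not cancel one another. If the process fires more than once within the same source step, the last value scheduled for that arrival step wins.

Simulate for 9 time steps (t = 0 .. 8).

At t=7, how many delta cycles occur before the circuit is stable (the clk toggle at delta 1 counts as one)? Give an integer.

2

t=0 Δ0: w0=0 w6=0 w3=1 clk=0 w5=1 w1=1 w7=1 w2=1 w4=0
  Δ1: clk:0→1
  Δ2: w3:1→0
  Δ3: w4:0→1
  Δ4: w0:0→1
  (4Δ to stable)
t=1 Δ0: w0=1 w6=0 w3=0 clk=1 w5=1 w1=1 w7=1 w2=1 w4=1
  Δ1: clk:1→0
  (1Δ to stable)
t=2 Δ0: w0=1 w6=0 w3=0 clk=0 w5=1 w1=1 w7=1 w2=1 w4=1
  Δ1: clk:0→1
  Δ2: w3:0→1
  Δ3: w4:1→0
  Δ4: w0:1→0
  (4Δ to stable)
t=3 Δ0: w0=0 w6=0 w3=1 clk=1 w5=1 w1=1 w7=1 w2=1 w4=0
  Δ1: clk:1→0
  (1Δ to stable)
t=4 Δ0: w0=0 w6=0 w3=1 clk=0 w5=1 w1=1 w7=1 w2=1 w4=0
  Δ1: clk:0→1
  Δ2: w3:1→0
  Δ3: w4:0→1
  Δ4: w0:0→1
  (4Δ to stable)
t=5 Δ0: w0=1 w6=0 w3=0 clk=1 w5=1 w1=1 w7=1 w2=1 w4=1
  Δ1: w6:0→1, clk:1→0
  Δ2: w1:1→0
  (2Δ to stable)
t=6 Δ0: w0=1 w6=1 w3=0 clk=0 w5=1 w1=0 w7=1 w2=1 w4=1
  Δ1: clk:0→1
  Δ2: w3:0→1
  Δ3: w4:1→0
  Δ4: w0:1→0
  (4Δ to stable)
t=7 Δ0: w0=0 w6=1 w3=1 clk=1 w5=1 w1=0 w7=1 w2=1 w4=0
  Δ1: w6:1→0, clk:1→0
  Δ2: w1:0→1
  (2Δ to stable)
t=8 Δ0: w0=0 w6=0 w3=1 clk=0 w5=1 w1=1 w7=1 w2=1 w4=0
  Δ1: clk:0→1
  Δ2: w3:1→0
  Δ3: w4:0→1
  Δ4: w0:0→1
  (4Δ to stable)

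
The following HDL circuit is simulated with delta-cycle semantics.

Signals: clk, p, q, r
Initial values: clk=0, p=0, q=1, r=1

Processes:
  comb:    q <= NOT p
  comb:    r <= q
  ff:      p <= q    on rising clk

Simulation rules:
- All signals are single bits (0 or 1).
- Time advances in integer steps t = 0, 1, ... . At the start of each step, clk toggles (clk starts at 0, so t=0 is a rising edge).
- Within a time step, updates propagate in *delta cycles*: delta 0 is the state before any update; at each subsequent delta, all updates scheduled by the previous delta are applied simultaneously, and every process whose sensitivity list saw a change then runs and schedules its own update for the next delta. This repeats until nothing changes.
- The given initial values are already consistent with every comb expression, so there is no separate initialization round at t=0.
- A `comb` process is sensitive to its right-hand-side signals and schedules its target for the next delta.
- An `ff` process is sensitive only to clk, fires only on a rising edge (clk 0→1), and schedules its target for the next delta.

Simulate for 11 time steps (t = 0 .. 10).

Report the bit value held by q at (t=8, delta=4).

0

[bits: p,q,clk,r]
t=0: Δ0=0101 Δ1=0111 Δ2=1111 Δ3=1011 Δ4=1010 | 4Δ
t=1: Δ0=1010 Δ1=1000 | 1Δ
t=2: Δ0=1000 Δ1=1010 Δ2=0010 Δ3=0110 Δ4=0111 | 4Δ
t=3: Δ0=0111 Δ1=0101 | 1Δ
t=4: Δ0=0101 Δ1=0111 Δ2=1111 Δ3=1011 Δ4=1010 | 4Δ
t=5: Δ0=1010 Δ1=1000 | 1Δ
t=6: Δ0=1000 Δ1=1010 Δ2=0010 Δ3=0110 Δ4=0111 | 4Δ
t=7: Δ0=0111 Δ1=0101 | 1Δ
t=8: Δ0=0101 Δ1=0111 Δ2=1111 Δ3=1011 Δ4=1010 | 4Δ
t=9: Δ0=1010 Δ1=1000 | 1Δ
t=10: Δ0=1000 Δ1=1010 Δ2=0010 Δ3=0110 Δ4=0111 | 4Δ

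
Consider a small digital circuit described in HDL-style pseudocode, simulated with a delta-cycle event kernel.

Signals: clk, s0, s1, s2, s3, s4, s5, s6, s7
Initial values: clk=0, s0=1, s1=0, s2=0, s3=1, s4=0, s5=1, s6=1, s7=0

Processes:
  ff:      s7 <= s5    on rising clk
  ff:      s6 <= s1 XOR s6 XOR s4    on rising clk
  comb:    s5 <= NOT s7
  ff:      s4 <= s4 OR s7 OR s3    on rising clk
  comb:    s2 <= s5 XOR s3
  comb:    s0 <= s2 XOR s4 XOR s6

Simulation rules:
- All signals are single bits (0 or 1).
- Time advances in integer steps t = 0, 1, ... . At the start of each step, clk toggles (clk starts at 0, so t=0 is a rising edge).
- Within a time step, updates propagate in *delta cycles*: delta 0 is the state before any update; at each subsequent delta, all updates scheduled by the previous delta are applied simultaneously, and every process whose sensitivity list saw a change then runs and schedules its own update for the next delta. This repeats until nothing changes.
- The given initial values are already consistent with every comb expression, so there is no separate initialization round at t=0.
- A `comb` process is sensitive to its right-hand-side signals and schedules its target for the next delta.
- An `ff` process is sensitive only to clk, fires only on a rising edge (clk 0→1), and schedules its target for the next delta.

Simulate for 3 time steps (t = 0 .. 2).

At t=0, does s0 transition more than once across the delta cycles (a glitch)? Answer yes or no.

yes

t0.Δ0 s4=0 s3=1 s1=0 clk=0 s6=1 s7=0 s0=1 s5=1 s2=0
t0.Δ1 s4=0 s3=1 s1=0 clk=1 s6=1 s7=0 s0=1 s5=1 s2=0
t0.Δ2 s4=1 s3=1 s1=0 clk=1 s6=1 s7=1 s0=1 s5=1 s2=0
t0.Δ3 s4=1 s3=1 s1=0 clk=1 s6=1 s7=1 s0=0 s5=0 s2=0
t0.Δ4 s4=1 s3=1 s1=0 clk=1 s6=1 s7=1 s0=0 s5=0 s2=1
t0.Δ5 s4=1 s3=1 s1=0 clk=1 s6=1 s7=1 s0=1 s5=0 s2=1
t1.Δ0 s4=1 s3=1 s1=0 clk=1 s6=1 s7=1 s0=1 s5=0 s2=1
t1.Δ1 s4=1 s3=1 s1=0 clk=0 s6=1 s7=1 s0=1 s5=0 s2=1
t2.Δ0 s4=1 s3=1 s1=0 clk=0 s6=1 s7=1 s0=1 s5=0 s2=1
t2.Δ1 s4=1 s3=1 s1=0 clk=1 s6=1 s7=1 s0=1 s5=0 s2=1
t2.Δ2 s4=1 s3=1 s1=0 clk=1 s6=0 s7=0 s0=1 s5=0 s2=1
t2.Δ3 s4=1 s3=1 s1=0 clk=1 s6=0 s7=0 s0=0 s5=1 s2=1
t2.Δ4 s4=1 s3=1 s1=0 clk=1 s6=0 s7=0 s0=0 s5=1 s2=0
t2.Δ5 s4=1 s3=1 s1=0 clk=1 s6=0 s7=0 s0=1 s5=1 s2=0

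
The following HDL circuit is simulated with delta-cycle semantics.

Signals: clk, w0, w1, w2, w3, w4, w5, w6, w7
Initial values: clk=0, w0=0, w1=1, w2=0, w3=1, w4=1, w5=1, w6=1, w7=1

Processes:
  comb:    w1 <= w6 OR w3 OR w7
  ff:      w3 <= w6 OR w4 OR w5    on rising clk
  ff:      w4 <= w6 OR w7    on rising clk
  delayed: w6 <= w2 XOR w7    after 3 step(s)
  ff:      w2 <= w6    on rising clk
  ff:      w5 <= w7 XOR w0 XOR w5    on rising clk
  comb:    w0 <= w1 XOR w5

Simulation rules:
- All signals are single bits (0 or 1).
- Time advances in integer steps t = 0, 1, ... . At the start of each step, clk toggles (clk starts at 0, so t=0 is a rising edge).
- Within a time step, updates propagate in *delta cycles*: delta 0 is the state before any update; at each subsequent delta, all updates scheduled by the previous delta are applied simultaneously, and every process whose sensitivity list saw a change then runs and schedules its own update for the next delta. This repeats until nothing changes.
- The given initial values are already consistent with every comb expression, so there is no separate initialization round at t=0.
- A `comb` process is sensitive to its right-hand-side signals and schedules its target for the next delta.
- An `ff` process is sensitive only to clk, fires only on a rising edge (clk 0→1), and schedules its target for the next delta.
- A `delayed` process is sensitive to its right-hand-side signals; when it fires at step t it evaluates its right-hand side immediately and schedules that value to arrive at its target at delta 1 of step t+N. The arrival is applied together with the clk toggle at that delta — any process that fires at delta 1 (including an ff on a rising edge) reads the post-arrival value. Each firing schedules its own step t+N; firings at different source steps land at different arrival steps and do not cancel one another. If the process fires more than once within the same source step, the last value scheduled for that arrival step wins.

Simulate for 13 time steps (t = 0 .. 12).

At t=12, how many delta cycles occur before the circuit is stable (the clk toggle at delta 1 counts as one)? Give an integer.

t0.Δ0 w3=1 w4=1 w0=0 w7=1 w6=1 w2=0 clk=0 w1=1 w5=1
t0.Δ1 w3=1 w4=1 w0=0 w7=1 w6=1 w2=0 clk=1 w1=1 w5=1
t0.Δ2 w3=1 w4=1 w0=0 w7=1 w6=1 w2=1 clk=1 w1=1 w5=0
t0.Δ3 w3=1 w4=1 w0=1 w7=1 w6=1 w2=1 clk=1 w1=1 w5=0
t1.Δ0 w3=1 w4=1 w0=1 w7=1 w6=1 w2=1 clk=1 w1=1 w5=0
t1.Δ1 w3=1 w4=1 w0=1 w7=1 w6=1 w2=1 clk=0 w1=1 w5=0
t2.Δ0 w3=1 w4=1 w0=1 w7=1 w6=1 w2=1 clk=0 w1=1 w5=0
t2.Δ1 w3=1 w4=1 w0=1 w7=1 w6=1 w2=1 clk=1 w1=1 w5=0
t3.Δ0 w3=1 w4=1 w0=1 w7=1 w6=1 w2=1 clk=1 w1=1 w5=0
t3.Δ1 w3=1 w4=1 w0=1 w7=1 w6=0 w2=1 clk=0 w1=1 w5=0
t4.Δ0 w3=1 w4=1 w0=1 w7=1 w6=0 w2=1 clk=0 w1=1 w5=0
t4.Δ1 w3=1 w4=1 w0=1 w7=1 w6=0 w2=1 clk=1 w1=1 w5=0
t4.Δ2 w3=1 w4=1 w0=1 w7=1 w6=0 w2=0 clk=1 w1=1 w5=0
t5.Δ0 w3=1 w4=1 w0=1 w7=1 w6=0 w2=0 clk=1 w1=1 w5=0
t5.Δ1 w3=1 w4=1 w0=1 w7=1 w6=0 w2=0 clk=0 w1=1 w5=0
t6.Δ0 w3=1 w4=1 w0=1 w7=1 w6=0 w2=0 clk=0 w1=1 w5=0
t6.Δ1 w3=1 w4=1 w0=1 w7=1 w6=0 w2=0 clk=1 w1=1 w5=0
t7.Δ0 w3=1 w4=1 w0=1 w7=1 w6=0 w2=0 clk=1 w1=1 w5=0
t7.Δ1 w3=1 w4=1 w0=1 w7=1 w6=1 w2=0 clk=0 w1=1 w5=0
t8.Δ0 w3=1 w4=1 w0=1 w7=1 w6=1 w2=0 clk=0 w1=1 w5=0
t8.Δ1 w3=1 w4=1 w0=1 w7=1 w6=1 w2=0 clk=1 w1=1 w5=0
t8.Δ2 w3=1 w4=1 w0=1 w7=1 w6=1 w2=1 clk=1 w1=1 w5=0
t9.Δ0 w3=1 w4=1 w0=1 w7=1 w6=1 w2=1 clk=1 w1=1 w5=0
t9.Δ1 w3=1 w4=1 w0=1 w7=1 w6=1 w2=1 clk=0 w1=1 w5=0
t10.Δ0 w3=1 w4=1 w0=1 w7=1 w6=1 w2=1 clk=0 w1=1 w5=0
t10.Δ1 w3=1 w4=1 w0=1 w7=1 w6=1 w2=1 clk=1 w1=1 w5=0
t11.Δ0 w3=1 w4=1 w0=1 w7=1 w6=1 w2=1 clk=1 w1=1 w5=0
t11.Δ1 w3=1 w4=1 w0=1 w7=1 w6=0 w2=1 clk=0 w1=1 w5=0
t12.Δ0 w3=1 w4=1 w0=1 w7=1 w6=0 w2=1 clk=0 w1=1 w5=0
t12.Δ1 w3=1 w4=1 w0=1 w7=1 w6=0 w2=1 clk=1 w1=1 w5=0
t12.Δ2 w3=1 w4=1 w0=1 w7=1 w6=0 w2=0 clk=1 w1=1 w5=0

2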